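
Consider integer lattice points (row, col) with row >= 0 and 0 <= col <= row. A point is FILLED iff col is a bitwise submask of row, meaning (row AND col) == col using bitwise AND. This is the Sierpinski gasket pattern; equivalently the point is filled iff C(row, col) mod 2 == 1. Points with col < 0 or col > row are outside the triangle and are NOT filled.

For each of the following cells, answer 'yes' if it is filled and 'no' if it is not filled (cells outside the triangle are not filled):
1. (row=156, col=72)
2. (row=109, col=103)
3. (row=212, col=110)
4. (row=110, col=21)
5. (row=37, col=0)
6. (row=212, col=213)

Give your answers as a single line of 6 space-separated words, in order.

Answer: no no no no yes no

Derivation:
(156,72): row=0b10011100, col=0b1001000, row AND col = 0b1000 = 8; 8 != 72 -> empty
(109,103): row=0b1101101, col=0b1100111, row AND col = 0b1100101 = 101; 101 != 103 -> empty
(212,110): row=0b11010100, col=0b1101110, row AND col = 0b1000100 = 68; 68 != 110 -> empty
(110,21): row=0b1101110, col=0b10101, row AND col = 0b100 = 4; 4 != 21 -> empty
(37,0): row=0b100101, col=0b0, row AND col = 0b0 = 0; 0 == 0 -> filled
(212,213): col outside [0, 212] -> not filled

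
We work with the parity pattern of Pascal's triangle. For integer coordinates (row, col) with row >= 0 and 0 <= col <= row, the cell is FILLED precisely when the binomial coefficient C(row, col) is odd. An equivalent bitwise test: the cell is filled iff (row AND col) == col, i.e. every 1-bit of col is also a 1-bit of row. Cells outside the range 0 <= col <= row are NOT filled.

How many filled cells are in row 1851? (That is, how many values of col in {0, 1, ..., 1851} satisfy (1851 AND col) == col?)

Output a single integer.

1851 in binary = 11100111011
popcount(1851) = number of 1-bits in 11100111011 = 8
A col c satisfies (1851 AND c) == c iff every set bit of c is also set in 1851; each of the 8 set bits of 1851 can independently be on or off in c.
count = 2^8 = 256

Answer: 256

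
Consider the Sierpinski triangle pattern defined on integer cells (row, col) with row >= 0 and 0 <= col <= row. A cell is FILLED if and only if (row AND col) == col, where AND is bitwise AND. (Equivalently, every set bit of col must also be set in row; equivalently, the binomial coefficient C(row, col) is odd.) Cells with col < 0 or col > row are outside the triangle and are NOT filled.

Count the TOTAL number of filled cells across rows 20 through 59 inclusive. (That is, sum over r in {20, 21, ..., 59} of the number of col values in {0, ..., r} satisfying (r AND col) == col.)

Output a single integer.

Answer: 486

Derivation:
r20=10100 pc2: +4 =4
r21=10101 pc3: +8 =12
r22=10110 pc3: +8 =20
r23=10111 pc4: +16 =36
r24=11000 pc2: +4 =40
r25=11001 pc3: +8 =48
r26=11010 pc3: +8 =56
r27=11011 pc4: +16 =72
r28=11100 pc3: +8 =80
r29=11101 pc4: +16 =96
r30=11110 pc4: +16 =112
r31=11111 pc5: +32 =144
r32=100000 pc1: +2 =146
r33=100001 pc2: +4 =150
r34=100010 pc2: +4 =154
r35=100011 pc3: +8 =162
r36=100100 pc2: +4 =166
r37=100101 pc3: +8 =174
r38=100110 pc3: +8 =182
r39=100111 pc4: +16 =198
r40=101000 pc2: +4 =202
r41=101001 pc3: +8 =210
r42=101010 pc3: +8 =218
r43=101011 pc4: +16 =234
r44=101100 pc3: +8 =242
r45=101101 pc4: +16 =258
r46=101110 pc4: +16 =274
r47=101111 pc5: +32 =306
r48=110000 pc2: +4 =310
r49=110001 pc3: +8 =318
r50=110010 pc3: +8 =326
r51=110011 pc4: +16 =342
r52=110100 pc3: +8 =350
r53=110101 pc4: +16 =366
r54=110110 pc4: +16 =382
r55=110111 pc5: +32 =414
r56=111000 pc3: +8 =422
r57=111001 pc4: +16 =438
r58=111010 pc4: +16 =454
r59=111011 pc5: +32 =486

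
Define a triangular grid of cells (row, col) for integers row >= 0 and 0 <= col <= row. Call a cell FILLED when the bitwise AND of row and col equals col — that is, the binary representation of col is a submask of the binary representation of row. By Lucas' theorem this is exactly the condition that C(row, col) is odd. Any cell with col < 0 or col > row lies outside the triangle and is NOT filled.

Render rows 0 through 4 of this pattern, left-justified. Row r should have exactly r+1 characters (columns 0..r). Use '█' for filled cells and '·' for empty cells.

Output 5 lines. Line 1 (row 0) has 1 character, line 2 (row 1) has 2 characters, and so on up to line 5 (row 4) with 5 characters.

r0=0: █
r1=1: ██
r2=10: █·█
r3=11: ████
r4=100: █···█

Answer: █
██
█·█
████
█···█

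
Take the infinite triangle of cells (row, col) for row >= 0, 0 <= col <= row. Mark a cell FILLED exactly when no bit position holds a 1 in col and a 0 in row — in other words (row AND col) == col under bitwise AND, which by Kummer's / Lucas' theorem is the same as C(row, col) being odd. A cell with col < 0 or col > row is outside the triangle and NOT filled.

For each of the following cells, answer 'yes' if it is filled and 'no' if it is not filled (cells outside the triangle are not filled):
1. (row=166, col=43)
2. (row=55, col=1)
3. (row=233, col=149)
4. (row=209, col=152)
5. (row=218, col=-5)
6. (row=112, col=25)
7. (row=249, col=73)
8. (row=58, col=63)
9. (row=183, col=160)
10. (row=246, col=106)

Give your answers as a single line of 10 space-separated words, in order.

(166,43): row=0b10100110, col=0b101011, row AND col = 0b100010 = 34; 34 != 43 -> empty
(55,1): row=0b110111, col=0b1, row AND col = 0b1 = 1; 1 == 1 -> filled
(233,149): row=0b11101001, col=0b10010101, row AND col = 0b10000001 = 129; 129 != 149 -> empty
(209,152): row=0b11010001, col=0b10011000, row AND col = 0b10010000 = 144; 144 != 152 -> empty
(218,-5): col outside [0, 218] -> not filled
(112,25): row=0b1110000, col=0b11001, row AND col = 0b10000 = 16; 16 != 25 -> empty
(249,73): row=0b11111001, col=0b1001001, row AND col = 0b1001001 = 73; 73 == 73 -> filled
(58,63): col outside [0, 58] -> not filled
(183,160): row=0b10110111, col=0b10100000, row AND col = 0b10100000 = 160; 160 == 160 -> filled
(246,106): row=0b11110110, col=0b1101010, row AND col = 0b1100010 = 98; 98 != 106 -> empty

Answer: no yes no no no no yes no yes no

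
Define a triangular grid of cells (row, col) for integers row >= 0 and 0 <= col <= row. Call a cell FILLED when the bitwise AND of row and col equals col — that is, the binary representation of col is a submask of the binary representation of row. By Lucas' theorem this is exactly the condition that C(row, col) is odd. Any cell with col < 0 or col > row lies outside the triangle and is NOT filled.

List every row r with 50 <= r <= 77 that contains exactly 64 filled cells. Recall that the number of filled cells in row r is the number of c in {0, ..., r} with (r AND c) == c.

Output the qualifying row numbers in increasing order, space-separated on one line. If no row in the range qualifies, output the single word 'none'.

Row r has 2^popcount(r) filled cells, so we need popcount(r) = log2(64) = 6.
Scan r = 50..77 and keep those with exactly 6 one-bits:
r=50=110010 popcount=3 -> skip
r=51=110011 popcount=4 -> skip
r=52=110100 popcount=3 -> skip
r=53=110101 popcount=4 -> skip
r=54=110110 popcount=4 -> skip
r=55=110111 popcount=5 -> skip
r=56=111000 popcount=3 -> skip
r=57=111001 popcount=4 -> skip
r=58=111010 popcount=4 -> skip
r=59=111011 popcount=5 -> skip
r=60=111100 popcount=4 -> skip
r=61=111101 popcount=5 -> skip
r=62=111110 popcount=5 -> skip
r=63=111111 popcount=6 -> KEEP
r=64=1000000 popcount=1 -> skip
r=65=1000001 popcount=2 -> skip
r=66=1000010 popcount=2 -> skip
r=67=1000011 popcount=3 -> skip
r=68=1000100 popcount=2 -> skip
r=69=1000101 popcount=3 -> skip
r=70=1000110 popcount=3 -> skip
r=71=1000111 popcount=4 -> skip
r=72=1001000 popcount=2 -> skip
r=73=1001001 popcount=3 -> skip
r=74=1001010 popcount=3 -> skip
r=75=1001011 popcount=4 -> skip
r=76=1001100 popcount=3 -> skip
r=77=1001101 popcount=4 -> skip
Kept rows: 63

Answer: 63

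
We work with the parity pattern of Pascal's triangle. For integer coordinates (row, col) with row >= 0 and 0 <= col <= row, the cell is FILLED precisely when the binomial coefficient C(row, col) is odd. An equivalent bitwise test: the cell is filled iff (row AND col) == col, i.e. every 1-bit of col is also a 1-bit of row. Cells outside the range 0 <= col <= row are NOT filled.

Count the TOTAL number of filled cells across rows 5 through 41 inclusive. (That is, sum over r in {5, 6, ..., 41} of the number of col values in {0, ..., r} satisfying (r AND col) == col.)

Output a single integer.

Answer: 298

Derivation:
r5=101 pc2: +4 =4
r6=110 pc2: +4 =8
r7=111 pc3: +8 =16
r8=1000 pc1: +2 =18
r9=1001 pc2: +4 =22
r10=1010 pc2: +4 =26
r11=1011 pc3: +8 =34
r12=1100 pc2: +4 =38
r13=1101 pc3: +8 =46
r14=1110 pc3: +8 =54
r15=1111 pc4: +16 =70
r16=10000 pc1: +2 =72
r17=10001 pc2: +4 =76
r18=10010 pc2: +4 =80
r19=10011 pc3: +8 =88
r20=10100 pc2: +4 =92
r21=10101 pc3: +8 =100
r22=10110 pc3: +8 =108
r23=10111 pc4: +16 =124
r24=11000 pc2: +4 =128
r25=11001 pc3: +8 =136
r26=11010 pc3: +8 =144
r27=11011 pc4: +16 =160
r28=11100 pc3: +8 =168
r29=11101 pc4: +16 =184
r30=11110 pc4: +16 =200
r31=11111 pc5: +32 =232
r32=100000 pc1: +2 =234
r33=100001 pc2: +4 =238
r34=100010 pc2: +4 =242
r35=100011 pc3: +8 =250
r36=100100 pc2: +4 =254
r37=100101 pc3: +8 =262
r38=100110 pc3: +8 =270
r39=100111 pc4: +16 =286
r40=101000 pc2: +4 =290
r41=101001 pc3: +8 =298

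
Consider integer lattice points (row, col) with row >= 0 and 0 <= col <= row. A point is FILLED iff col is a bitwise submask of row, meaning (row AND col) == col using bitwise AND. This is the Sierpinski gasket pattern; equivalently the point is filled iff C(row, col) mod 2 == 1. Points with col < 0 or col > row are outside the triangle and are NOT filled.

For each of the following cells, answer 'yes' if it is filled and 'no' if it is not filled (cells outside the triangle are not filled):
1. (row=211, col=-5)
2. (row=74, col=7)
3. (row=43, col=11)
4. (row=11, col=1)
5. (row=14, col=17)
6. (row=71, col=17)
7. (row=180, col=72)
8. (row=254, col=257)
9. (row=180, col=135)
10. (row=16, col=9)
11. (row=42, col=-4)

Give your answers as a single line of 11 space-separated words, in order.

Answer: no no yes yes no no no no no no no

Derivation:
(211,-5): col outside [0, 211] -> not filled
(74,7): row=0b1001010, col=0b111, row AND col = 0b10 = 2; 2 != 7 -> empty
(43,11): row=0b101011, col=0b1011, row AND col = 0b1011 = 11; 11 == 11 -> filled
(11,1): row=0b1011, col=0b1, row AND col = 0b1 = 1; 1 == 1 -> filled
(14,17): col outside [0, 14] -> not filled
(71,17): row=0b1000111, col=0b10001, row AND col = 0b1 = 1; 1 != 17 -> empty
(180,72): row=0b10110100, col=0b1001000, row AND col = 0b0 = 0; 0 != 72 -> empty
(254,257): col outside [0, 254] -> not filled
(180,135): row=0b10110100, col=0b10000111, row AND col = 0b10000100 = 132; 132 != 135 -> empty
(16,9): row=0b10000, col=0b1001, row AND col = 0b0 = 0; 0 != 9 -> empty
(42,-4): col outside [0, 42] -> not filled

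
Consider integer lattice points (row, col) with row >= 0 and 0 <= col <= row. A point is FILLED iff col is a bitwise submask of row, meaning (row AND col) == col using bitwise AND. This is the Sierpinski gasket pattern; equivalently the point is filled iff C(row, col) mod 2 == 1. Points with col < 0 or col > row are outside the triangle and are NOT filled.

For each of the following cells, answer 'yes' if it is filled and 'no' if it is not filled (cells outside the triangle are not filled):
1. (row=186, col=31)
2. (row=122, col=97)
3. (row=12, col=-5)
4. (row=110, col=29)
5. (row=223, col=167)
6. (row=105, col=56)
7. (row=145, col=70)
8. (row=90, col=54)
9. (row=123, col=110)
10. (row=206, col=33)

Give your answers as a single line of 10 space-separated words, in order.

(186,31): row=0b10111010, col=0b11111, row AND col = 0b11010 = 26; 26 != 31 -> empty
(122,97): row=0b1111010, col=0b1100001, row AND col = 0b1100000 = 96; 96 != 97 -> empty
(12,-5): col outside [0, 12] -> not filled
(110,29): row=0b1101110, col=0b11101, row AND col = 0b1100 = 12; 12 != 29 -> empty
(223,167): row=0b11011111, col=0b10100111, row AND col = 0b10000111 = 135; 135 != 167 -> empty
(105,56): row=0b1101001, col=0b111000, row AND col = 0b101000 = 40; 40 != 56 -> empty
(145,70): row=0b10010001, col=0b1000110, row AND col = 0b0 = 0; 0 != 70 -> empty
(90,54): row=0b1011010, col=0b110110, row AND col = 0b10010 = 18; 18 != 54 -> empty
(123,110): row=0b1111011, col=0b1101110, row AND col = 0b1101010 = 106; 106 != 110 -> empty
(206,33): row=0b11001110, col=0b100001, row AND col = 0b0 = 0; 0 != 33 -> empty

Answer: no no no no no no no no no no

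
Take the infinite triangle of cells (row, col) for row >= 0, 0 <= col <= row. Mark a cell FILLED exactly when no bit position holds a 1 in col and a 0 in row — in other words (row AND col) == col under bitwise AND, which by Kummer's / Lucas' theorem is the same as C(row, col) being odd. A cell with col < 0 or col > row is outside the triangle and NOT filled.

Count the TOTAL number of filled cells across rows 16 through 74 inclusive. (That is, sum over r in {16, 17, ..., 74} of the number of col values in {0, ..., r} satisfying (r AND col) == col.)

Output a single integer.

Answer: 722

Derivation:
r16=10000 pc1: +2 =2
r17=10001 pc2: +4 =6
r18=10010 pc2: +4 =10
r19=10011 pc3: +8 =18
r20=10100 pc2: +4 =22
r21=10101 pc3: +8 =30
r22=10110 pc3: +8 =38
r23=10111 pc4: +16 =54
r24=11000 pc2: +4 =58
r25=11001 pc3: +8 =66
r26=11010 pc3: +8 =74
r27=11011 pc4: +16 =90
r28=11100 pc3: +8 =98
r29=11101 pc4: +16 =114
r30=11110 pc4: +16 =130
r31=11111 pc5: +32 =162
r32=100000 pc1: +2 =164
r33=100001 pc2: +4 =168
r34=100010 pc2: +4 =172
r35=100011 pc3: +8 =180
r36=100100 pc2: +4 =184
r37=100101 pc3: +8 =192
r38=100110 pc3: +8 =200
r39=100111 pc4: +16 =216
r40=101000 pc2: +4 =220
r41=101001 pc3: +8 =228
r42=101010 pc3: +8 =236
r43=101011 pc4: +16 =252
r44=101100 pc3: +8 =260
r45=101101 pc4: +16 =276
r46=101110 pc4: +16 =292
r47=101111 pc5: +32 =324
r48=110000 pc2: +4 =328
r49=110001 pc3: +8 =336
r50=110010 pc3: +8 =344
r51=110011 pc4: +16 =360
r52=110100 pc3: +8 =368
r53=110101 pc4: +16 =384
r54=110110 pc4: +16 =400
r55=110111 pc5: +32 =432
r56=111000 pc3: +8 =440
r57=111001 pc4: +16 =456
r58=111010 pc4: +16 =472
r59=111011 pc5: +32 =504
r60=111100 pc4: +16 =520
r61=111101 pc5: +32 =552
r62=111110 pc5: +32 =584
r63=111111 pc6: +64 =648
r64=1000000 pc1: +2 =650
r65=1000001 pc2: +4 =654
r66=1000010 pc2: +4 =658
r67=1000011 pc3: +8 =666
r68=1000100 pc2: +4 =670
r69=1000101 pc3: +8 =678
r70=1000110 pc3: +8 =686
r71=1000111 pc4: +16 =702
r72=1001000 pc2: +4 =706
r73=1001001 pc3: +8 =714
r74=1001010 pc3: +8 =722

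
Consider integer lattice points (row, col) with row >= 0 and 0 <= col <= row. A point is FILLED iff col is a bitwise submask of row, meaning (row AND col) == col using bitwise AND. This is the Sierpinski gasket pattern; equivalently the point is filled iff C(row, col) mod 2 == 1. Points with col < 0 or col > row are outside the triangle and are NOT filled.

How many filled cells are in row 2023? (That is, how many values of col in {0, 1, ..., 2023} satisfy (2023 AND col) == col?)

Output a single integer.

2023 in binary = 11111100111
popcount(2023) = number of 1-bits in 11111100111 = 9
A col c satisfies (2023 AND c) == c iff every set bit of c is also set in 2023; each of the 9 set bits of 2023 can independently be on or off in c.
count = 2^9 = 512

Answer: 512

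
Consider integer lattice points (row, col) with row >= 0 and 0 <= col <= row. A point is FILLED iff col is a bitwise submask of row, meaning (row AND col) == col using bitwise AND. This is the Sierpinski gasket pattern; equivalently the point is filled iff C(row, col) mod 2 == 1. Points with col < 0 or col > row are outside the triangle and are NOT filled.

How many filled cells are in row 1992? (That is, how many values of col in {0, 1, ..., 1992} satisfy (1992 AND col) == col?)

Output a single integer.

1992 in binary = 11111001000
popcount(1992) = number of 1-bits in 11111001000 = 6
A col c satisfies (1992 AND c) == c iff every set bit of c is also set in 1992; each of the 6 set bits of 1992 can independently be on or off in c.
count = 2^6 = 64

Answer: 64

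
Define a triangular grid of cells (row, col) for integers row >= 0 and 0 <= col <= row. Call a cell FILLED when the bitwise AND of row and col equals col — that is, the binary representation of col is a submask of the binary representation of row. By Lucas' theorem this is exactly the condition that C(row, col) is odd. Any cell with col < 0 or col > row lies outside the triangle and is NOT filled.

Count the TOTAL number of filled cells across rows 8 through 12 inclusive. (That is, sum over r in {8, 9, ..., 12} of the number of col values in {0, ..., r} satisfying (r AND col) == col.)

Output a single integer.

Answer: 22

Derivation:
r8=1000 pc1: +2 =2
r9=1001 pc2: +4 =6
r10=1010 pc2: +4 =10
r11=1011 pc3: +8 =18
r12=1100 pc2: +4 =22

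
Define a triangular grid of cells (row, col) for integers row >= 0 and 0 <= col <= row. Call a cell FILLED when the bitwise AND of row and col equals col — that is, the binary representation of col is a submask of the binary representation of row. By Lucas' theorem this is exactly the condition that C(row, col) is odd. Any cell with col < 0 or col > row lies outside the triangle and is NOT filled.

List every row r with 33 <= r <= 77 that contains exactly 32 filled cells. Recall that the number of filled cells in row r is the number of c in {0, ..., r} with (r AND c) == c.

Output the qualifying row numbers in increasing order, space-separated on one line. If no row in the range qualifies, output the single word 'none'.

Answer: 47 55 59 61 62

Derivation:
Row r has 2^popcount(r) filled cells, so we need popcount(r) = log2(32) = 5.
Scan r = 33..77 and keep those with exactly 5 one-bits:
r=33=100001 popcount=2 -> skip
r=34=100010 popcount=2 -> skip
r=35=100011 popcount=3 -> skip
r=36=100100 popcount=2 -> skip
r=37=100101 popcount=3 -> skip
r=38=100110 popcount=3 -> skip
r=39=100111 popcount=4 -> skip
r=40=101000 popcount=2 -> skip
r=41=101001 popcount=3 -> skip
r=42=101010 popcount=3 -> skip
r=43=101011 popcount=4 -> skip
r=44=101100 popcount=3 -> skip
r=45=101101 popcount=4 -> skip
r=46=101110 popcount=4 -> skip
r=47=101111 popcount=5 -> KEEP
r=48=110000 popcount=2 -> skip
r=49=110001 popcount=3 -> skip
r=50=110010 popcount=3 -> skip
r=51=110011 popcount=4 -> skip
r=52=110100 popcount=3 -> skip
r=53=110101 popcount=4 -> skip
r=54=110110 popcount=4 -> skip
r=55=110111 popcount=5 -> KEEP
r=56=111000 popcount=3 -> skip
r=57=111001 popcount=4 -> skip
r=58=111010 popcount=4 -> skip
r=59=111011 popcount=5 -> KEEP
r=60=111100 popcount=4 -> skip
r=61=111101 popcount=5 -> KEEP
r=62=111110 popcount=5 -> KEEP
r=63=111111 popcount=6 -> skip
r=64=1000000 popcount=1 -> skip
r=65=1000001 popcount=2 -> skip
r=66=1000010 popcount=2 -> skip
r=67=1000011 popcount=3 -> skip
r=68=1000100 popcount=2 -> skip
r=69=1000101 popcount=3 -> skip
r=70=1000110 popcount=3 -> skip
r=71=1000111 popcount=4 -> skip
r=72=1001000 popcount=2 -> skip
r=73=1001001 popcount=3 -> skip
r=74=1001010 popcount=3 -> skip
r=75=1001011 popcount=4 -> skip
r=76=1001100 popcount=3 -> skip
r=77=1001101 popcount=4 -> skip
Kept rows: 47 55 59 61 62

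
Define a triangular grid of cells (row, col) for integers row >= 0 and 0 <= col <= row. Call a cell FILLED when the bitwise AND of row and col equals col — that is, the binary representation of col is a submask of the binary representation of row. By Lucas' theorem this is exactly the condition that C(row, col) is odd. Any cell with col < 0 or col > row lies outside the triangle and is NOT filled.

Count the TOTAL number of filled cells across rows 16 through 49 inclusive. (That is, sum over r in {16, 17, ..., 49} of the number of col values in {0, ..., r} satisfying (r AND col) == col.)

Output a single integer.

Answer: 336

Derivation:
r16=10000 pc1: +2 =2
r17=10001 pc2: +4 =6
r18=10010 pc2: +4 =10
r19=10011 pc3: +8 =18
r20=10100 pc2: +4 =22
r21=10101 pc3: +8 =30
r22=10110 pc3: +8 =38
r23=10111 pc4: +16 =54
r24=11000 pc2: +4 =58
r25=11001 pc3: +8 =66
r26=11010 pc3: +8 =74
r27=11011 pc4: +16 =90
r28=11100 pc3: +8 =98
r29=11101 pc4: +16 =114
r30=11110 pc4: +16 =130
r31=11111 pc5: +32 =162
r32=100000 pc1: +2 =164
r33=100001 pc2: +4 =168
r34=100010 pc2: +4 =172
r35=100011 pc3: +8 =180
r36=100100 pc2: +4 =184
r37=100101 pc3: +8 =192
r38=100110 pc3: +8 =200
r39=100111 pc4: +16 =216
r40=101000 pc2: +4 =220
r41=101001 pc3: +8 =228
r42=101010 pc3: +8 =236
r43=101011 pc4: +16 =252
r44=101100 pc3: +8 =260
r45=101101 pc4: +16 =276
r46=101110 pc4: +16 =292
r47=101111 pc5: +32 =324
r48=110000 pc2: +4 =328
r49=110001 pc3: +8 =336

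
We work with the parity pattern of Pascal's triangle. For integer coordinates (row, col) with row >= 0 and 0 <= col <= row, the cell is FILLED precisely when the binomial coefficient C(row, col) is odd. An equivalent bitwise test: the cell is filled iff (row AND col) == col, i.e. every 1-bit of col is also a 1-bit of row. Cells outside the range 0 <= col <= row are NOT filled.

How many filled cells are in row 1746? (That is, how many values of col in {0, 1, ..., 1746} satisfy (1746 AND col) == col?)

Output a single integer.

Answer: 64

Derivation:
1746 in binary = 11011010010
popcount(1746) = number of 1-bits in 11011010010 = 6
A col c satisfies (1746 AND c) == c iff every set bit of c is also set in 1746; each of the 6 set bits of 1746 can independently be on or off in c.
count = 2^6 = 64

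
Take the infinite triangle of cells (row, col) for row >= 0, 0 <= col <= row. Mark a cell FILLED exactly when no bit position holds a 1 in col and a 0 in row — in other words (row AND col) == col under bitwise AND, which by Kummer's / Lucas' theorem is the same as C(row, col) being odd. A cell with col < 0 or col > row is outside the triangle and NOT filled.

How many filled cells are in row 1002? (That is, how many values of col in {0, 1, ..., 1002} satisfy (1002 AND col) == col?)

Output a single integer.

1002 in binary = 1111101010
popcount(1002) = number of 1-bits in 1111101010 = 7
A col c satisfies (1002 AND c) == c iff every set bit of c is also set in 1002; each of the 7 set bits of 1002 can independently be on or off in c.
count = 2^7 = 128

Answer: 128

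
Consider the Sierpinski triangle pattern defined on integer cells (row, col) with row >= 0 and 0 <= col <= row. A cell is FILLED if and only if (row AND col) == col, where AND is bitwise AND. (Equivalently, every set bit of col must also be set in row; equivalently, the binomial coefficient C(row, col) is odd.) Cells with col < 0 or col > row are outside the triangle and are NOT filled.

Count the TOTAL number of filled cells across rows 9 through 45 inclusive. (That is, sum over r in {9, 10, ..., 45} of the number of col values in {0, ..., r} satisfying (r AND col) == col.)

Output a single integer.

r9=1001 pc2: +4 =4
r10=1010 pc2: +4 =8
r11=1011 pc3: +8 =16
r12=1100 pc2: +4 =20
r13=1101 pc3: +8 =28
r14=1110 pc3: +8 =36
r15=1111 pc4: +16 =52
r16=10000 pc1: +2 =54
r17=10001 pc2: +4 =58
r18=10010 pc2: +4 =62
r19=10011 pc3: +8 =70
r20=10100 pc2: +4 =74
r21=10101 pc3: +8 =82
r22=10110 pc3: +8 =90
r23=10111 pc4: +16 =106
r24=11000 pc2: +4 =110
r25=11001 pc3: +8 =118
r26=11010 pc3: +8 =126
r27=11011 pc4: +16 =142
r28=11100 pc3: +8 =150
r29=11101 pc4: +16 =166
r30=11110 pc4: +16 =182
r31=11111 pc5: +32 =214
r32=100000 pc1: +2 =216
r33=100001 pc2: +4 =220
r34=100010 pc2: +4 =224
r35=100011 pc3: +8 =232
r36=100100 pc2: +4 =236
r37=100101 pc3: +8 =244
r38=100110 pc3: +8 =252
r39=100111 pc4: +16 =268
r40=101000 pc2: +4 =272
r41=101001 pc3: +8 =280
r42=101010 pc3: +8 =288
r43=101011 pc4: +16 =304
r44=101100 pc3: +8 =312
r45=101101 pc4: +16 =328

Answer: 328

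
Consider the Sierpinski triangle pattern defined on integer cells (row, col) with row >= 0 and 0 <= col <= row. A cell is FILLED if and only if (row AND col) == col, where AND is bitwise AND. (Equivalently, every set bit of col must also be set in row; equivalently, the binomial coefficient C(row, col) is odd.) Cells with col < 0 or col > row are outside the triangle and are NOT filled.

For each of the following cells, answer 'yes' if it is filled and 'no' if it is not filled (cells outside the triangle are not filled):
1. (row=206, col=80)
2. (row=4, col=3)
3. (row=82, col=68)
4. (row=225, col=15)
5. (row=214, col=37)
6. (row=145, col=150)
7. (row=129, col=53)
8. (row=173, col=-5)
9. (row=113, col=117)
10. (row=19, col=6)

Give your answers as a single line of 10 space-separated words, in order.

Answer: no no no no no no no no no no

Derivation:
(206,80): row=0b11001110, col=0b1010000, row AND col = 0b1000000 = 64; 64 != 80 -> empty
(4,3): row=0b100, col=0b11, row AND col = 0b0 = 0; 0 != 3 -> empty
(82,68): row=0b1010010, col=0b1000100, row AND col = 0b1000000 = 64; 64 != 68 -> empty
(225,15): row=0b11100001, col=0b1111, row AND col = 0b1 = 1; 1 != 15 -> empty
(214,37): row=0b11010110, col=0b100101, row AND col = 0b100 = 4; 4 != 37 -> empty
(145,150): col outside [0, 145] -> not filled
(129,53): row=0b10000001, col=0b110101, row AND col = 0b1 = 1; 1 != 53 -> empty
(173,-5): col outside [0, 173] -> not filled
(113,117): col outside [0, 113] -> not filled
(19,6): row=0b10011, col=0b110, row AND col = 0b10 = 2; 2 != 6 -> empty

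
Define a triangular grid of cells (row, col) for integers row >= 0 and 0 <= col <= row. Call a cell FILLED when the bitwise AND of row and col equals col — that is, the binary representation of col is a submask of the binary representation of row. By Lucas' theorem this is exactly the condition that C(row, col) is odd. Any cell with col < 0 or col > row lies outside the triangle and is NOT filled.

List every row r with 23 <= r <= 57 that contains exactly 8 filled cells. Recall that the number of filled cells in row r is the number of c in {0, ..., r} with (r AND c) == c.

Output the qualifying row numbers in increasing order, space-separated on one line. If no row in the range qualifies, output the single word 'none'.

Row r has 2^popcount(r) filled cells, so we need popcount(r) = log2(8) = 3.
Scan r = 23..57 and keep those with exactly 3 one-bits:
r=23=10111 popcount=4 -> skip
r=24=11000 popcount=2 -> skip
r=25=11001 popcount=3 -> KEEP
r=26=11010 popcount=3 -> KEEP
r=27=11011 popcount=4 -> skip
r=28=11100 popcount=3 -> KEEP
r=29=11101 popcount=4 -> skip
r=30=11110 popcount=4 -> skip
r=31=11111 popcount=5 -> skip
r=32=100000 popcount=1 -> skip
r=33=100001 popcount=2 -> skip
r=34=100010 popcount=2 -> skip
r=35=100011 popcount=3 -> KEEP
r=36=100100 popcount=2 -> skip
r=37=100101 popcount=3 -> KEEP
r=38=100110 popcount=3 -> KEEP
r=39=100111 popcount=4 -> skip
r=40=101000 popcount=2 -> skip
r=41=101001 popcount=3 -> KEEP
r=42=101010 popcount=3 -> KEEP
r=43=101011 popcount=4 -> skip
r=44=101100 popcount=3 -> KEEP
r=45=101101 popcount=4 -> skip
r=46=101110 popcount=4 -> skip
r=47=101111 popcount=5 -> skip
r=48=110000 popcount=2 -> skip
r=49=110001 popcount=3 -> KEEP
r=50=110010 popcount=3 -> KEEP
r=51=110011 popcount=4 -> skip
r=52=110100 popcount=3 -> KEEP
r=53=110101 popcount=4 -> skip
r=54=110110 popcount=4 -> skip
r=55=110111 popcount=5 -> skip
r=56=111000 popcount=3 -> KEEP
r=57=111001 popcount=4 -> skip
Kept rows: 25 26 28 35 37 38 41 42 44 49 50 52 56

Answer: 25 26 28 35 37 38 41 42 44 49 50 52 56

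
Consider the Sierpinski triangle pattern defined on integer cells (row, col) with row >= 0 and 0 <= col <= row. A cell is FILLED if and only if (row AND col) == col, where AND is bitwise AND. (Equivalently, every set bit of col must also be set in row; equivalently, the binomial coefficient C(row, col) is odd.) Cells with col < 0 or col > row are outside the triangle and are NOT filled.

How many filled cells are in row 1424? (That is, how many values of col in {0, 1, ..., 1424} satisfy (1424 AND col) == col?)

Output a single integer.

Answer: 16

Derivation:
1424 in binary = 10110010000
popcount(1424) = number of 1-bits in 10110010000 = 4
A col c satisfies (1424 AND c) == c iff every set bit of c is also set in 1424; each of the 4 set bits of 1424 can independently be on or off in c.
count = 2^4 = 16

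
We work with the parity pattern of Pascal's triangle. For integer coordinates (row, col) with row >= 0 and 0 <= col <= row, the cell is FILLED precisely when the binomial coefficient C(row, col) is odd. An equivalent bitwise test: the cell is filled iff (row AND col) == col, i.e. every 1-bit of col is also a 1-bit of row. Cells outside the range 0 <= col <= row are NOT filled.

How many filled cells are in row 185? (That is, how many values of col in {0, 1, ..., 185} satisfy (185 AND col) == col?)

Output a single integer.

Answer: 32

Derivation:
185 in binary = 10111001
popcount(185) = number of 1-bits in 10111001 = 5
A col c satisfies (185 AND c) == c iff every set bit of c is also set in 185; each of the 5 set bits of 185 can independently be on or off in c.
count = 2^5 = 32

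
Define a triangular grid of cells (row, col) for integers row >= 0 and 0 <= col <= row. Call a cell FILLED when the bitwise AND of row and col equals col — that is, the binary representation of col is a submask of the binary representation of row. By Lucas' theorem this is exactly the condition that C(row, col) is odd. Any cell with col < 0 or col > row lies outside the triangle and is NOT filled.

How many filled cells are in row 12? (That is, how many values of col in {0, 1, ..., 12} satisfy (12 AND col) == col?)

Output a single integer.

12 in binary = 1100
popcount(12) = number of 1-bits in 1100 = 2
A col c satisfies (12 AND c) == c iff every set bit of c is also set in 12; each of the 2 set bits of 12 can independently be on or off in c.
count = 2^2 = 4

Answer: 4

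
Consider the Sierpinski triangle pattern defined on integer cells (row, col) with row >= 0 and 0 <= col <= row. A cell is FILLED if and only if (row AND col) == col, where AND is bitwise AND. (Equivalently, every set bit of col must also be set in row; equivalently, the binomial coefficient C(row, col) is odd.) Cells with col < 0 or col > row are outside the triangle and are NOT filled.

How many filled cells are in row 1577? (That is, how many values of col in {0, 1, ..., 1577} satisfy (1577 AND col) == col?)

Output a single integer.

Answer: 32

Derivation:
1577 in binary = 11000101001
popcount(1577) = number of 1-bits in 11000101001 = 5
A col c satisfies (1577 AND c) == c iff every set bit of c is also set in 1577; each of the 5 set bits of 1577 can independently be on or off in c.
count = 2^5 = 32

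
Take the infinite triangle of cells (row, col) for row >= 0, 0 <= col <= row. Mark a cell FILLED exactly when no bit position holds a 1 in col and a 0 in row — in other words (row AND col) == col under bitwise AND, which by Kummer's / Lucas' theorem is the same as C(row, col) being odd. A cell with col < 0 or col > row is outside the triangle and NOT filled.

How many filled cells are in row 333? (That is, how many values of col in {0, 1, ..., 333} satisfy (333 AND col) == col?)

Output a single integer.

333 in binary = 101001101
popcount(333) = number of 1-bits in 101001101 = 5
A col c satisfies (333 AND c) == c iff every set bit of c is also set in 333; each of the 5 set bits of 333 can independently be on or off in c.
count = 2^5 = 32

Answer: 32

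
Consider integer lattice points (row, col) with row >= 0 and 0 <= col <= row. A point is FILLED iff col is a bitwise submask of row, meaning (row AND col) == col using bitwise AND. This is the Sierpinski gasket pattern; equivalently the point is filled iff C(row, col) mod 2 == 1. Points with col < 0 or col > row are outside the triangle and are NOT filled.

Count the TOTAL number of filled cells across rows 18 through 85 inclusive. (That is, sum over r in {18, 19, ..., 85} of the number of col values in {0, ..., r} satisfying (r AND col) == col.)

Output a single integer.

r18=10010 pc2: +4 =4
r19=10011 pc3: +8 =12
r20=10100 pc2: +4 =16
r21=10101 pc3: +8 =24
r22=10110 pc3: +8 =32
r23=10111 pc4: +16 =48
r24=11000 pc2: +4 =52
r25=11001 pc3: +8 =60
r26=11010 pc3: +8 =68
r27=11011 pc4: +16 =84
r28=11100 pc3: +8 =92
r29=11101 pc4: +16 =108
r30=11110 pc4: +16 =124
r31=11111 pc5: +32 =156
r32=100000 pc1: +2 =158
r33=100001 pc2: +4 =162
r34=100010 pc2: +4 =166
r35=100011 pc3: +8 =174
r36=100100 pc2: +4 =178
r37=100101 pc3: +8 =186
r38=100110 pc3: +8 =194
r39=100111 pc4: +16 =210
r40=101000 pc2: +4 =214
r41=101001 pc3: +8 =222
r42=101010 pc3: +8 =230
r43=101011 pc4: +16 =246
r44=101100 pc3: +8 =254
r45=101101 pc4: +16 =270
r46=101110 pc4: +16 =286
r47=101111 pc5: +32 =318
r48=110000 pc2: +4 =322
r49=110001 pc3: +8 =330
r50=110010 pc3: +8 =338
r51=110011 pc4: +16 =354
r52=110100 pc3: +8 =362
r53=110101 pc4: +16 =378
r54=110110 pc4: +16 =394
r55=110111 pc5: +32 =426
r56=111000 pc3: +8 =434
r57=111001 pc4: +16 =450
r58=111010 pc4: +16 =466
r59=111011 pc5: +32 =498
r60=111100 pc4: +16 =514
r61=111101 pc5: +32 =546
r62=111110 pc5: +32 =578
r63=111111 pc6: +64 =642
r64=1000000 pc1: +2 =644
r65=1000001 pc2: +4 =648
r66=1000010 pc2: +4 =652
r67=1000011 pc3: +8 =660
r68=1000100 pc2: +4 =664
r69=1000101 pc3: +8 =672
r70=1000110 pc3: +8 =680
r71=1000111 pc4: +16 =696
r72=1001000 pc2: +4 =700
r73=1001001 pc3: +8 =708
r74=1001010 pc3: +8 =716
r75=1001011 pc4: +16 =732
r76=1001100 pc3: +8 =740
r77=1001101 pc4: +16 =756
r78=1001110 pc4: +16 =772
r79=1001111 pc5: +32 =804
r80=1010000 pc2: +4 =808
r81=1010001 pc3: +8 =816
r82=1010010 pc3: +8 =824
r83=1010011 pc4: +16 =840
r84=1010100 pc3: +8 =848
r85=1010101 pc4: +16 =864

Answer: 864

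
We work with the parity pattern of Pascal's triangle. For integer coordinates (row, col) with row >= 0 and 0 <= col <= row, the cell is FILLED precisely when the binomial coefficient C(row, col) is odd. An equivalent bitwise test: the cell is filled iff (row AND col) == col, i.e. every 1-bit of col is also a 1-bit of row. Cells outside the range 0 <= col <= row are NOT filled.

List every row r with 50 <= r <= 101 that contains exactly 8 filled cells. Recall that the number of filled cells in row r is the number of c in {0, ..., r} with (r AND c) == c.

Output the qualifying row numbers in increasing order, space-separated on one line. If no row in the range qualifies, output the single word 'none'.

Answer: 50 52 56 67 69 70 73 74 76 81 82 84 88 97 98 100

Derivation:
Row r has 2^popcount(r) filled cells, so we need popcount(r) = log2(8) = 3.
Scan r = 50..101 and keep those with exactly 3 one-bits:
r=50=110010 popcount=3 -> KEEP
r=51=110011 popcount=4 -> skip
r=52=110100 popcount=3 -> KEEP
r=53=110101 popcount=4 -> skip
r=54=110110 popcount=4 -> skip
r=55=110111 popcount=5 -> skip
r=56=111000 popcount=3 -> KEEP
r=57=111001 popcount=4 -> skip
r=58=111010 popcount=4 -> skip
r=59=111011 popcount=5 -> skip
r=60=111100 popcount=4 -> skip
r=61=111101 popcount=5 -> skip
r=62=111110 popcount=5 -> skip
r=63=111111 popcount=6 -> skip
r=64=1000000 popcount=1 -> skip
r=65=1000001 popcount=2 -> skip
r=66=1000010 popcount=2 -> skip
r=67=1000011 popcount=3 -> KEEP
r=68=1000100 popcount=2 -> skip
r=69=1000101 popcount=3 -> KEEP
r=70=1000110 popcount=3 -> KEEP
r=71=1000111 popcount=4 -> skip
r=72=1001000 popcount=2 -> skip
r=73=1001001 popcount=3 -> KEEP
r=74=1001010 popcount=3 -> KEEP
r=75=1001011 popcount=4 -> skip
r=76=1001100 popcount=3 -> KEEP
r=77=1001101 popcount=4 -> skip
r=78=1001110 popcount=4 -> skip
r=79=1001111 popcount=5 -> skip
r=80=1010000 popcount=2 -> skip
r=81=1010001 popcount=3 -> KEEP
r=82=1010010 popcount=3 -> KEEP
r=83=1010011 popcount=4 -> skip
r=84=1010100 popcount=3 -> KEEP
r=85=1010101 popcount=4 -> skip
r=86=1010110 popcount=4 -> skip
r=87=1010111 popcount=5 -> skip
r=88=1011000 popcount=3 -> KEEP
r=89=1011001 popcount=4 -> skip
r=90=1011010 popcount=4 -> skip
r=91=1011011 popcount=5 -> skip
r=92=1011100 popcount=4 -> skip
r=93=1011101 popcount=5 -> skip
r=94=1011110 popcount=5 -> skip
r=95=1011111 popcount=6 -> skip
r=96=1100000 popcount=2 -> skip
r=97=1100001 popcount=3 -> KEEP
r=98=1100010 popcount=3 -> KEEP
r=99=1100011 popcount=4 -> skip
r=100=1100100 popcount=3 -> KEEP
r=101=1100101 popcount=4 -> skip
Kept rows: 50 52 56 67 69 70 73 74 76 81 82 84 88 97 98 100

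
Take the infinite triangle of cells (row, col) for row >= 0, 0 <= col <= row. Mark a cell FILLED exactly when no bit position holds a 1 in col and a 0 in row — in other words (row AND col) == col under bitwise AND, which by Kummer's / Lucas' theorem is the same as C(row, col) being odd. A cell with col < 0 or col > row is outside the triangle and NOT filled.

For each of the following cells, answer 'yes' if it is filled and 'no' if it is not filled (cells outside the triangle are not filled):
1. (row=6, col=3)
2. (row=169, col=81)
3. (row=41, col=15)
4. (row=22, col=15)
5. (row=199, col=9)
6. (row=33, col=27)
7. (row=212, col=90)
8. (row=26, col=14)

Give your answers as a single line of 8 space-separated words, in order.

Answer: no no no no no no no no

Derivation:
(6,3): row=0b110, col=0b11, row AND col = 0b10 = 2; 2 != 3 -> empty
(169,81): row=0b10101001, col=0b1010001, row AND col = 0b1 = 1; 1 != 81 -> empty
(41,15): row=0b101001, col=0b1111, row AND col = 0b1001 = 9; 9 != 15 -> empty
(22,15): row=0b10110, col=0b1111, row AND col = 0b110 = 6; 6 != 15 -> empty
(199,9): row=0b11000111, col=0b1001, row AND col = 0b1 = 1; 1 != 9 -> empty
(33,27): row=0b100001, col=0b11011, row AND col = 0b1 = 1; 1 != 27 -> empty
(212,90): row=0b11010100, col=0b1011010, row AND col = 0b1010000 = 80; 80 != 90 -> empty
(26,14): row=0b11010, col=0b1110, row AND col = 0b1010 = 10; 10 != 14 -> empty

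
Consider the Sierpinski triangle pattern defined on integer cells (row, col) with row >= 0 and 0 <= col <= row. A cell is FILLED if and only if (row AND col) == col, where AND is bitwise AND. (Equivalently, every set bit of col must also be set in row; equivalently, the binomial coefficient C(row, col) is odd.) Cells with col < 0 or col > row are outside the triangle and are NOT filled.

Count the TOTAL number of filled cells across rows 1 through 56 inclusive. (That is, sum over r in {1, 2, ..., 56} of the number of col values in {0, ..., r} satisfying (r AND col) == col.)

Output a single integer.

Answer: 520

Derivation:
r1=1 pc1: +2 =2
r2=10 pc1: +2 =4
r3=11 pc2: +4 =8
r4=100 pc1: +2 =10
r5=101 pc2: +4 =14
r6=110 pc2: +4 =18
r7=111 pc3: +8 =26
r8=1000 pc1: +2 =28
r9=1001 pc2: +4 =32
r10=1010 pc2: +4 =36
r11=1011 pc3: +8 =44
r12=1100 pc2: +4 =48
r13=1101 pc3: +8 =56
r14=1110 pc3: +8 =64
r15=1111 pc4: +16 =80
r16=10000 pc1: +2 =82
r17=10001 pc2: +4 =86
r18=10010 pc2: +4 =90
r19=10011 pc3: +8 =98
r20=10100 pc2: +4 =102
r21=10101 pc3: +8 =110
r22=10110 pc3: +8 =118
r23=10111 pc4: +16 =134
r24=11000 pc2: +4 =138
r25=11001 pc3: +8 =146
r26=11010 pc3: +8 =154
r27=11011 pc4: +16 =170
r28=11100 pc3: +8 =178
r29=11101 pc4: +16 =194
r30=11110 pc4: +16 =210
r31=11111 pc5: +32 =242
r32=100000 pc1: +2 =244
r33=100001 pc2: +4 =248
r34=100010 pc2: +4 =252
r35=100011 pc3: +8 =260
r36=100100 pc2: +4 =264
r37=100101 pc3: +8 =272
r38=100110 pc3: +8 =280
r39=100111 pc4: +16 =296
r40=101000 pc2: +4 =300
r41=101001 pc3: +8 =308
r42=101010 pc3: +8 =316
r43=101011 pc4: +16 =332
r44=101100 pc3: +8 =340
r45=101101 pc4: +16 =356
r46=101110 pc4: +16 =372
r47=101111 pc5: +32 =404
r48=110000 pc2: +4 =408
r49=110001 pc3: +8 =416
r50=110010 pc3: +8 =424
r51=110011 pc4: +16 =440
r52=110100 pc3: +8 =448
r53=110101 pc4: +16 =464
r54=110110 pc4: +16 =480
r55=110111 pc5: +32 =512
r56=111000 pc3: +8 =520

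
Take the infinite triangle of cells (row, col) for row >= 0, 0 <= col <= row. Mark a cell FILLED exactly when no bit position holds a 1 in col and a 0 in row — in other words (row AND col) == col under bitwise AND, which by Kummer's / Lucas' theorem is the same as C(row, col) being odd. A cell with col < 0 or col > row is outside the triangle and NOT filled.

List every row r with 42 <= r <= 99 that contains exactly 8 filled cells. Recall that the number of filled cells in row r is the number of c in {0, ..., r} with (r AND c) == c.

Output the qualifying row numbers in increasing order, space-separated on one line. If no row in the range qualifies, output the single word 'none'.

Row r has 2^popcount(r) filled cells, so we need popcount(r) = log2(8) = 3.
Scan r = 42..99 and keep those with exactly 3 one-bits:
r=42=101010 popcount=3 -> KEEP
r=43=101011 popcount=4 -> skip
r=44=101100 popcount=3 -> KEEP
r=45=101101 popcount=4 -> skip
r=46=101110 popcount=4 -> skip
r=47=101111 popcount=5 -> skip
r=48=110000 popcount=2 -> skip
r=49=110001 popcount=3 -> KEEP
r=50=110010 popcount=3 -> KEEP
r=51=110011 popcount=4 -> skip
r=52=110100 popcount=3 -> KEEP
r=53=110101 popcount=4 -> skip
r=54=110110 popcount=4 -> skip
r=55=110111 popcount=5 -> skip
r=56=111000 popcount=3 -> KEEP
r=57=111001 popcount=4 -> skip
r=58=111010 popcount=4 -> skip
r=59=111011 popcount=5 -> skip
r=60=111100 popcount=4 -> skip
r=61=111101 popcount=5 -> skip
r=62=111110 popcount=5 -> skip
r=63=111111 popcount=6 -> skip
r=64=1000000 popcount=1 -> skip
r=65=1000001 popcount=2 -> skip
r=66=1000010 popcount=2 -> skip
r=67=1000011 popcount=3 -> KEEP
r=68=1000100 popcount=2 -> skip
r=69=1000101 popcount=3 -> KEEP
r=70=1000110 popcount=3 -> KEEP
r=71=1000111 popcount=4 -> skip
r=72=1001000 popcount=2 -> skip
r=73=1001001 popcount=3 -> KEEP
r=74=1001010 popcount=3 -> KEEP
r=75=1001011 popcount=4 -> skip
r=76=1001100 popcount=3 -> KEEP
r=77=1001101 popcount=4 -> skip
r=78=1001110 popcount=4 -> skip
r=79=1001111 popcount=5 -> skip
r=80=1010000 popcount=2 -> skip
r=81=1010001 popcount=3 -> KEEP
r=82=1010010 popcount=3 -> KEEP
r=83=1010011 popcount=4 -> skip
r=84=1010100 popcount=3 -> KEEP
r=85=1010101 popcount=4 -> skip
r=86=1010110 popcount=4 -> skip
r=87=1010111 popcount=5 -> skip
r=88=1011000 popcount=3 -> KEEP
r=89=1011001 popcount=4 -> skip
r=90=1011010 popcount=4 -> skip
r=91=1011011 popcount=5 -> skip
r=92=1011100 popcount=4 -> skip
r=93=1011101 popcount=5 -> skip
r=94=1011110 popcount=5 -> skip
r=95=1011111 popcount=6 -> skip
r=96=1100000 popcount=2 -> skip
r=97=1100001 popcount=3 -> KEEP
r=98=1100010 popcount=3 -> KEEP
r=99=1100011 popcount=4 -> skip
Kept rows: 42 44 49 50 52 56 67 69 70 73 74 76 81 82 84 88 97 98

Answer: 42 44 49 50 52 56 67 69 70 73 74 76 81 82 84 88 97 98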